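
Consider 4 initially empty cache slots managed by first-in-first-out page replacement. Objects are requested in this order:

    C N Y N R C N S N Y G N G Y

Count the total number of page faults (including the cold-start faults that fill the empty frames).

C: fault, frames {C}
N: fault, frames {C,N}
Y: fault, frames {C,N,Y}
N: hit
R: fault, frames {C,N,Y,R}
C: hit
N: hit
S: fault, evict C, frames {N,Y,R,S}
N: hit
Y: hit
G: fault, evict N, frames {Y,R,S,G}
N: fault, evict Y, frames {R,S,G,N}
G: hit
Y: fault, evict R, frames {S,G,N,Y}
Page faults: 8.

8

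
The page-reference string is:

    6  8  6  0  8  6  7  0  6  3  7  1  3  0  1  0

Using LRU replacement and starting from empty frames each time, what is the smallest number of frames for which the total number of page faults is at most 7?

4

f=1: 16 faults
f=2: 14 faults
f=3: 9 faults
f=4: 7 faults
f=5: 6 faults
f=6: 6 faults
Smallest f with faults ≤ 7 is 4.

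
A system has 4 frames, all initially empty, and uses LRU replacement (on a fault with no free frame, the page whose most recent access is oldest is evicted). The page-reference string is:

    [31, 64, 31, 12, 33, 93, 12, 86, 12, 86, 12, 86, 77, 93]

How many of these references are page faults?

31: miss, frames [31]
64: miss, frames [31, 64]
31: hit
12: miss, frames [64, 31, 12]
33: miss, frames [64, 31, 12, 33]
93: miss, evict 64, frames [31, 12, 33, 93]
12: hit
86: miss, evict 31, frames [33, 93, 12, 86]
12: hit
86: hit
12: hit
86: hit
77: miss, evict 33, frames [93, 12, 86, 77]
93: hit
Page faults: 7.

7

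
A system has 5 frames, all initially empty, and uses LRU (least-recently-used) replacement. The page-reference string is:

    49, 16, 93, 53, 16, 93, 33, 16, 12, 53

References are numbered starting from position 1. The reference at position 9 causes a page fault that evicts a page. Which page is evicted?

49

pos 1: 49: miss, frames [49]
pos 2: 16: miss, frames [49, 16]
pos 3: 93: miss, frames [49, 16, 93]
pos 4: 53: miss, frames [49, 16, 93, 53]
pos 5: 16: hit
pos 6: 93: hit
pos 7: 33: miss, frames [49, 53, 16, 93, 33]
pos 8: 16: hit
pos 9: 12: miss, evict 49, frames [53, 93, 33, 16, 12]
At position 9, page 49 is evicted.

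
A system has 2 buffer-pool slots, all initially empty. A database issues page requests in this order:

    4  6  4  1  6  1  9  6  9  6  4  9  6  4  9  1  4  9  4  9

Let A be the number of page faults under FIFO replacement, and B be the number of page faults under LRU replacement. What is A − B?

Under FIFO: F F . F . . F F . . F F F F F F F F . . → 13 faults.
Under LRU: F F . F F . F F . . F F F F F F F F . . → 14 faults.
A − B = 13 − 14 = -1.

-1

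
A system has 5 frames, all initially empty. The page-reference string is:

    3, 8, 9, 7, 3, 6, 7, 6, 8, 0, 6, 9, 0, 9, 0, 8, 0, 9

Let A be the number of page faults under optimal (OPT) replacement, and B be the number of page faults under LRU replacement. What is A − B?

-1

Under OPT: F F F F . F . . . F . . . . . . . . → 6 faults.
Under LRU: F F F F . F . . . F . F . . . . . . → 7 faults.
A − B = 6 − 7 = -1.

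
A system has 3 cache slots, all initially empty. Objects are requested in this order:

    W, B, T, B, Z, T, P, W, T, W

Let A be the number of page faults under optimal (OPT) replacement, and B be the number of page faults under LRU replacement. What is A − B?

Under OPT: F F F . F . F . . . → 5 faults.
Under LRU: F F F . F . F F . . → 6 faults.
A − B = 5 − 6 = -1.

-1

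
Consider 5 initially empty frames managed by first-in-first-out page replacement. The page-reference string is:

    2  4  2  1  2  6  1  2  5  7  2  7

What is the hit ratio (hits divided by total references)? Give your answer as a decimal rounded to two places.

2 -> miss, frames [2]
4 -> miss, frames [2, 4]
2 -> hit
1 -> miss, frames [2, 4, 1]
2 -> hit
6 -> miss, frames [2, 4, 1, 6]
1 -> hit
2 -> hit
5 -> miss, frames [2, 4, 1, 6, 5]
7 -> miss, evict 2, frames [4, 1, 6, 5, 7]
2 -> miss, evict 4, frames [1, 6, 5, 7, 2]
7 -> hit
Hits: 5 of 12 references → 5/12 = 0.4167.

0.42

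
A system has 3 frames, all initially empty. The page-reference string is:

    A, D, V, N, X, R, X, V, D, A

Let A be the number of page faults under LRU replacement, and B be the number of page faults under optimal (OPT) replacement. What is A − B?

1

Under LRU: F F F F F F . F F F → 9 faults.
Under OPT: F F F F F F . . F F → 8 faults.
A − B = 9 − 8 = 1.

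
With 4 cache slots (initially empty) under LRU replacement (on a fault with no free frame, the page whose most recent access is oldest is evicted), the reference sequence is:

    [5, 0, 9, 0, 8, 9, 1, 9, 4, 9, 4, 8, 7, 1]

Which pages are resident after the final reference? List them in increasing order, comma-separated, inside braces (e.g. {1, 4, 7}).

{1, 4, 7, 8}

5: fault, frames {5}
0: fault, frames {5,0}
9: fault, frames {5,0,9}
0: hit
8: fault, frames {5,9,0,8}
9: hit
1: fault, evict 5, frames {0,8,9,1}
9: hit
4: fault, evict 0, frames {8,1,9,4}
9: hit
4: hit
8: hit
7: fault, evict 1, frames {9,4,8,7}
1: fault, evict 9, frames {4,8,7,1}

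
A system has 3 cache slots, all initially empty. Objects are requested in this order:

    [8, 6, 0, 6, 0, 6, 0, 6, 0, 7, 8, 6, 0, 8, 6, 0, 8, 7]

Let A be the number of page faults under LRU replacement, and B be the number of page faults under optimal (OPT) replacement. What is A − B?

2

Under LRU: F F F . . . . . . F F F F . . . . F → 8 faults.
Under OPT: F F F . . . . . . F . . F . . . . F → 6 faults.
A − B = 8 − 6 = 2.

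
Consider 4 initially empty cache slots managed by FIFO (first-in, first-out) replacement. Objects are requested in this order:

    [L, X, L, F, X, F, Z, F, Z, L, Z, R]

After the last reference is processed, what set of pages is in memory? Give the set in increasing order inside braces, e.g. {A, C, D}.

{F, R, X, Z}

L → fault, frames {L}
X → fault, frames {L,X}
L → hit
F → fault, frames {L,X,F}
X → hit
F → hit
Z → fault, frames {L,X,F,Z}
F → hit
Z → hit
L → hit
Z → hit
R → fault, evict L, frames {X,F,Z,R}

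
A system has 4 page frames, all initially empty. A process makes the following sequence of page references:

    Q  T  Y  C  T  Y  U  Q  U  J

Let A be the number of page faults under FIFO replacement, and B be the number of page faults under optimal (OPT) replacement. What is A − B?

Under FIFO: F F F F . . F F . F → 7 faults.
Under OPT: F F F F . . F . . F → 6 faults.
A − B = 7 − 6 = 1.

1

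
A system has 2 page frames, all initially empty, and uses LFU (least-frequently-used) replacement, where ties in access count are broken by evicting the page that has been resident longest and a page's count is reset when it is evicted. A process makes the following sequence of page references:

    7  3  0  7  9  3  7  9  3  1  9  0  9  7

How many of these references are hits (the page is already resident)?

7 -> fault, frames [7]
3 -> fault, frames [7, 3]
0 -> fault, evict 7, frames [3, 0]
7 -> fault, evict 3, frames [0, 7]
9 -> fault, evict 0, frames [7, 9]
3 -> fault, evict 7, frames [9, 3]
7 -> fault, evict 9, frames [3, 7]
9 -> fault, evict 3, frames [7, 9]
3 -> fault, evict 7, frames [9, 3]
1 -> fault, evict 9, frames [3, 1]
9 -> fault, evict 3, frames [1, 9]
0 -> fault, evict 1, frames [9, 0]
9 -> hit
7 -> fault, evict 0, frames [9, 7]
Hits: 1.

1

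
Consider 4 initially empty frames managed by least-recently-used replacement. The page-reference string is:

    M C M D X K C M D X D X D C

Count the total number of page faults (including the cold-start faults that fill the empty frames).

9

M -> miss, frames (M)
C -> miss, frames (M C)
M -> hit
D -> miss, frames (C M D)
X -> miss, frames (C M D X)
K -> miss, evict C, frames (M D X K)
C -> miss, evict M, frames (D X K C)
M -> miss, evict D, frames (X K C M)
D -> miss, evict X, frames (K C M D)
X -> miss, evict K, frames (C M D X)
D -> hit
X -> hit
D -> hit
C -> hit
Page faults: 9.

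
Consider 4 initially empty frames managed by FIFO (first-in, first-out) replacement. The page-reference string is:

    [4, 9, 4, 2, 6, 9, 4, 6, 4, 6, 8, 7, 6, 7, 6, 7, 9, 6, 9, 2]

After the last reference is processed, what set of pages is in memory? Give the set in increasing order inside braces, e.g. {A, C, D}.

{2, 7, 8, 9}

4 -> miss, frames [4]
9 -> miss, frames [4, 9]
4 -> hit
2 -> miss, frames [4, 9, 2]
6 -> miss, frames [4, 9, 2, 6]
9 -> hit
4 -> hit
6 -> hit
4 -> hit
6 -> hit
8 -> miss, evict 4, frames [9, 2, 6, 8]
7 -> miss, evict 9, frames [2, 6, 8, 7]
6 -> hit
7 -> hit
6 -> hit
7 -> hit
9 -> miss, evict 2, frames [6, 8, 7, 9]
6 -> hit
9 -> hit
2 -> miss, evict 6, frames [8, 7, 9, 2]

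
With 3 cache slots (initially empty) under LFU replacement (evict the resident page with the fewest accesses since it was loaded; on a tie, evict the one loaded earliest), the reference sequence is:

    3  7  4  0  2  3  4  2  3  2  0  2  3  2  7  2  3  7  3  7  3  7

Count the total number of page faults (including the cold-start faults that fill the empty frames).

3: fault, frames {3}
7: fault, frames {3,7}
4: fault, frames {3,7,4}
0: fault, evict 3, frames {7,4,0}
2: fault, evict 7, frames {4,0,2}
3: fault, evict 4, frames {0,2,3}
4: fault, evict 0, frames {2,3,4}
2: hit
3: hit
2: hit
0: fault, evict 4, frames {2,3,0}
2: hit
3: hit
2: hit
7: fault, evict 0, frames {2,3,7}
2: hit
3: hit
7: hit
3: hit
7: hit
3: hit
7: hit
Page faults: 9.

9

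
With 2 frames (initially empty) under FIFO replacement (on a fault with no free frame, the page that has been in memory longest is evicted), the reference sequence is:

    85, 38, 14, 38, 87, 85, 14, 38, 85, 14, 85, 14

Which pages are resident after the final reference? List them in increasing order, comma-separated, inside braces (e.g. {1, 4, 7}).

{14, 85}

85 -> fault, frames {85}
38 -> fault, frames {85,38}
14 -> fault, evict 85, frames {38,14}
38 -> hit
87 -> fault, evict 38, frames {14,87}
85 -> fault, evict 14, frames {87,85}
14 -> fault, evict 87, frames {85,14}
38 -> fault, evict 85, frames {14,38}
85 -> fault, evict 14, frames {38,85}
14 -> fault, evict 38, frames {85,14}
85 -> hit
14 -> hit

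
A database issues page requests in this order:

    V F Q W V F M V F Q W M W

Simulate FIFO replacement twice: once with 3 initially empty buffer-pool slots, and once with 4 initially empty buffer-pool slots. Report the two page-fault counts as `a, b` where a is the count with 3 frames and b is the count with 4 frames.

3 frames: F F F F F F F . . F F . . → 9 faults.
4 frames: F F F F . . F F F F F F . → 10 faults.
10 > 9: adding a frame increased faults — Belady's anomaly.

9, 10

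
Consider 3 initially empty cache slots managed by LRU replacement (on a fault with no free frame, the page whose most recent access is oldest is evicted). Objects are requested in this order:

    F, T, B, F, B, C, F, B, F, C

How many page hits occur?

6

F -> fault, frames (F)
T -> fault, frames (F T)
B -> fault, frames (F T B)
F -> hit
B -> hit
C -> fault, evict T, frames (F B C)
F -> hit
B -> hit
F -> hit
C -> hit
Hits: 6.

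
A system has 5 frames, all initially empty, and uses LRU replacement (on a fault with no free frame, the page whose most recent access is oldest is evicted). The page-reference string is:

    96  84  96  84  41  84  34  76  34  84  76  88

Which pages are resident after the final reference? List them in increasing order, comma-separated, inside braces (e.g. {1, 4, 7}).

96 → fault, frames (96)
84 → fault, frames (96 84)
96 → hit
84 → hit
41 → fault, frames (96 84 41)
84 → hit
34 → fault, frames (96 41 84 34)
76 → fault, frames (96 41 84 34 76)
34 → hit
84 → hit
76 → hit
88 → fault, evict 96, frames (41 34 84 76 88)

{34, 41, 76, 84, 88}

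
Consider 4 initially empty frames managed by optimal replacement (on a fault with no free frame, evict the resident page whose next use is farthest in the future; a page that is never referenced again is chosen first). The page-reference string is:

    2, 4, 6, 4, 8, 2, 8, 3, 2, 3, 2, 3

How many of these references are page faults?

5

2: miss, frames (2)
4: miss, frames (2 4)
6: miss, frames (2 4 6)
4: hit
8: miss, frames (2 4 6 8)
2: hit
8: hit
3: miss, evict 8, frames (2 4 6 3)
2: hit
3: hit
2: hit
3: hit
Page faults: 5.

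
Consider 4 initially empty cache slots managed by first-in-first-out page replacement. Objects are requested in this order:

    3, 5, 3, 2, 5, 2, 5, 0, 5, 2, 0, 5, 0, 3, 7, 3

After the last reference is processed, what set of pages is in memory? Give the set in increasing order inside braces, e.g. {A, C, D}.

3 → miss, frames [3]
5 → miss, frames [3, 5]
3 → hit
2 → miss, frames [3, 5, 2]
5 → hit
2 → hit
5 → hit
0 → miss, frames [3, 5, 2, 0]
5 → hit
2 → hit
0 → hit
5 → hit
0 → hit
3 → hit
7 → miss, evict 3, frames [5, 2, 0, 7]
3 → miss, evict 5, frames [2, 0, 7, 3]

{0, 2, 3, 7}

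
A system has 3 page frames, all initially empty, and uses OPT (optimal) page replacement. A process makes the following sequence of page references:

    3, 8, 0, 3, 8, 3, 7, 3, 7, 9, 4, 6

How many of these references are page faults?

7

3 -> miss, frames [3]
8 -> miss, frames [3, 8]
0 -> miss, frames [3, 8, 0]
3 -> hit
8 -> hit
3 -> hit
7 -> miss, evict 0, frames [3, 8, 7]
3 -> hit
7 -> hit
9 -> miss, evict 7, frames [3, 8, 9]
4 -> miss, evict 9, frames [3, 8, 4]
6 -> miss, evict 4, frames [3, 8, 6]
Page faults: 7.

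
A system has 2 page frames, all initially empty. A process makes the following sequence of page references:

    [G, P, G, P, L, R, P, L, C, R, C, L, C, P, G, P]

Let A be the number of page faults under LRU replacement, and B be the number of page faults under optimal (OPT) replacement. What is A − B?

Under LRU: F F . . F F F F F F . F . F F . → 11 faults.
Under OPT: F F . . F F . F F . . F . F F . → 9 faults.
A − B = 11 − 9 = 2.

2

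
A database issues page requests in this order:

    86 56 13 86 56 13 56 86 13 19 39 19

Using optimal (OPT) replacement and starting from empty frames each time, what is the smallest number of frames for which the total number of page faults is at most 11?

2

f=1: 12 faults
f=2: 7 faults
f=3: 5 faults
f=4: 5 faults
f=5: 5 faults
Smallest f with faults ≤ 11 is 2.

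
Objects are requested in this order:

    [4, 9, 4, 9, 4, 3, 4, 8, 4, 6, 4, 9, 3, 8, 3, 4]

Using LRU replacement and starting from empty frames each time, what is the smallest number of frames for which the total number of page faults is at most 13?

f=1: 16 faults
f=2: 9 faults
f=3: 9 faults
f=4: 8 faults
f=5: 5 faults
Smallest f with faults ≤ 13 is 2.

2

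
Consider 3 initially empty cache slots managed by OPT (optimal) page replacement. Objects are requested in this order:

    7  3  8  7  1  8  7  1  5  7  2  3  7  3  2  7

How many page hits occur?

7 -> fault, frames [7]
3 -> fault, frames [7, 3]
8 -> fault, frames [7, 3, 8]
7 -> hit
1 -> fault, evict 3, frames [7, 8, 1]
8 -> hit
7 -> hit
1 -> hit
5 -> fault, evict 1, frames [7, 8, 5]
7 -> hit
2 -> fault, evict 5, frames [7, 8, 2]
3 -> fault, evict 8, frames [7, 2, 3]
7 -> hit
3 -> hit
2 -> hit
7 -> hit
Hits: 9.

9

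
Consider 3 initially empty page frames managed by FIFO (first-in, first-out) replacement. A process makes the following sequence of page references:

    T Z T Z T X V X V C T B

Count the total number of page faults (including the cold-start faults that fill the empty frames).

T: fault, frames (T)
Z: fault, frames (T Z)
T: hit
Z: hit
T: hit
X: fault, frames (T Z X)
V: fault, evict T, frames (Z X V)
X: hit
V: hit
C: fault, evict Z, frames (X V C)
T: fault, evict X, frames (V C T)
B: fault, evict V, frames (C T B)
Page faults: 7.

7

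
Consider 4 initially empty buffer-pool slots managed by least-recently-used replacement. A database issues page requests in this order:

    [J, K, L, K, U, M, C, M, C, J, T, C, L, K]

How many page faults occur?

J → miss, frames {J}
K → miss, frames {J,K}
L → miss, frames {J,K,L}
K → hit
U → miss, frames {J,L,K,U}
M → miss, evict J, frames {L,K,U,M}
C → miss, evict L, frames {K,U,M,C}
M → hit
C → hit
J → miss, evict K, frames {U,M,C,J}
T → miss, evict U, frames {M,C,J,T}
C → hit
L → miss, evict M, frames {J,T,C,L}
K → miss, evict J, frames {T,C,L,K}
Page faults: 10.

10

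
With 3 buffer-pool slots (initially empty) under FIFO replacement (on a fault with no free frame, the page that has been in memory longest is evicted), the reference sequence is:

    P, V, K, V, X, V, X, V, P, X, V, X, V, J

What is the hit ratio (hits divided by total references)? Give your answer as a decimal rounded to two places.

0.50

P → miss, frames {P}
V → miss, frames {P,V}
K → miss, frames {P,V,K}
V → hit
X → miss, evict P, frames {V,K,X}
V → hit
X → hit
V → hit
P → miss, evict V, frames {K,X,P}
X → hit
V → miss, evict K, frames {X,P,V}
X → hit
V → hit
J → miss, evict X, frames {P,V,J}
Hits: 7 of 14 references → 7/14 = 0.5000.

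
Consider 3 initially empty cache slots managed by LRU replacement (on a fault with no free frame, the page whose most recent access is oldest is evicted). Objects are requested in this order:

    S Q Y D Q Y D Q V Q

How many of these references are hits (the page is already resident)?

S: miss, frames [S]
Q: miss, frames [S, Q]
Y: miss, frames [S, Q, Y]
D: miss, evict S, frames [Q, Y, D]
Q: hit
Y: hit
D: hit
Q: hit
V: miss, evict Y, frames [D, Q, V]
Q: hit
Hits: 5.

5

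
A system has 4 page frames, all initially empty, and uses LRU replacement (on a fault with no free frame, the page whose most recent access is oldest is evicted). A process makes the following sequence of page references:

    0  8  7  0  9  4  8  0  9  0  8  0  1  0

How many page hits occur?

7

0: miss, frames {0}
8: miss, frames {0,8}
7: miss, frames {0,8,7}
0: hit
9: miss, frames {8,7,0,9}
4: miss, evict 8, frames {7,0,9,4}
8: miss, evict 7, frames {0,9,4,8}
0: hit
9: hit
0: hit
8: hit
0: hit
1: miss, evict 4, frames {9,8,0,1}
0: hit
Hits: 7.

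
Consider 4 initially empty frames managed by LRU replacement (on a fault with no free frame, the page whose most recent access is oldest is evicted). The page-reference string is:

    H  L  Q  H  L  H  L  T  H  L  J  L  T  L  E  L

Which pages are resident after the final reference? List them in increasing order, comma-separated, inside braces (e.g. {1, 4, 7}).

H: fault, frames {H}
L: fault, frames {H,L}
Q: fault, frames {H,L,Q}
H: hit
L: hit
H: hit
L: hit
T: fault, frames {Q,H,L,T}
H: hit
L: hit
J: fault, evict Q, frames {T,H,L,J}
L: hit
T: hit
L: hit
E: fault, evict H, frames {J,T,L,E}
L: hit

{E, J, L, T}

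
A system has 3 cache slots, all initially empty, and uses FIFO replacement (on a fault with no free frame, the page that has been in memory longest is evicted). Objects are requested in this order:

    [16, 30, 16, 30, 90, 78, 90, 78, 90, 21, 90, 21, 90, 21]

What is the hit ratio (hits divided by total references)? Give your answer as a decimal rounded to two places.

16: miss, frames {16}
30: miss, frames {16,30}
16: hit
30: hit
90: miss, frames {16,30,90}
78: miss, evict 16, frames {30,90,78}
90: hit
78: hit
90: hit
21: miss, evict 30, frames {90,78,21}
90: hit
21: hit
90: hit
21: hit
Hits: 9 of 14 references → 9/14 = 0.6429.

0.64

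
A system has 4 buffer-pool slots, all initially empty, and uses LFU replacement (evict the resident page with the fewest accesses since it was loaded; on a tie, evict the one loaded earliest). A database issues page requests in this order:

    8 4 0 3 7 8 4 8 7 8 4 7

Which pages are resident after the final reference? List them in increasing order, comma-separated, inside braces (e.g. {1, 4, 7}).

{3, 4, 7, 8}

8 -> fault, frames [8]
4 -> fault, frames [8, 4]
0 -> fault, frames [8, 4, 0]
3 -> fault, frames [8, 4, 0, 3]
7 -> fault, evict 8, frames [4, 0, 3, 7]
8 -> fault, evict 4, frames [0, 3, 7, 8]
4 -> fault, evict 0, frames [3, 7, 8, 4]
8 -> hit
7 -> hit
8 -> hit
4 -> hit
7 -> hit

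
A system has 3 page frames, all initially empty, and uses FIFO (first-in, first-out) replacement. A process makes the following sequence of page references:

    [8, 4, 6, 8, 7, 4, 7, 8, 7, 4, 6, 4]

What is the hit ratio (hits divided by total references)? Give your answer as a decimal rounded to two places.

0.42

8 -> fault, frames (8)
4 -> fault, frames (8 4)
6 -> fault, frames (8 4 6)
8 -> hit
7 -> fault, evict 8, frames (4 6 7)
4 -> hit
7 -> hit
8 -> fault, evict 4, frames (6 7 8)
7 -> hit
4 -> fault, evict 6, frames (7 8 4)
6 -> fault, evict 7, frames (8 4 6)
4 -> hit
Hits: 5 of 12 references → 5/12 = 0.4167.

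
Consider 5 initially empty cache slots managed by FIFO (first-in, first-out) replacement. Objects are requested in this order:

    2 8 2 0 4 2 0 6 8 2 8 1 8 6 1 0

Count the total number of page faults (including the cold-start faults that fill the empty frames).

6

2: fault, frames [2]
8: fault, frames [2, 8]
2: hit
0: fault, frames [2, 8, 0]
4: fault, frames [2, 8, 0, 4]
2: hit
0: hit
6: fault, frames [2, 8, 0, 4, 6]
8: hit
2: hit
8: hit
1: fault, evict 2, frames [8, 0, 4, 6, 1]
8: hit
6: hit
1: hit
0: hit
Page faults: 6.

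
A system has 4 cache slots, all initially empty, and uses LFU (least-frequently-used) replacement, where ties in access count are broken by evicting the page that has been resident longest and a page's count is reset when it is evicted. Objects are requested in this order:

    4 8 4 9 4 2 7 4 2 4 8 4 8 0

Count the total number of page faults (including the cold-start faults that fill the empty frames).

4: fault, frames [4]
8: fault, frames [4, 8]
4: hit
9: fault, frames [4, 8, 9]
4: hit
2: fault, frames [4, 8, 9, 2]
7: fault, evict 8, frames [4, 9, 2, 7]
4: hit
2: hit
4: hit
8: fault, evict 9, frames [4, 2, 7, 8]
4: hit
8: hit
0: fault, evict 7, frames [4, 2, 8, 0]
Page faults: 7.

7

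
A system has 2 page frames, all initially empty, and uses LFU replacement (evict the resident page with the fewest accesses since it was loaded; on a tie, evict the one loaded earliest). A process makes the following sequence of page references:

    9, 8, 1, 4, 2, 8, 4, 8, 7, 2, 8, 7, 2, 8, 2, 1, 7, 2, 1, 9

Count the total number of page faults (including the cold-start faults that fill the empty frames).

16

9 -> fault, frames {9}
8 -> fault, frames {9,8}
1 -> fault, evict 9, frames {8,1}
4 -> fault, evict 8, frames {1,4}
2 -> fault, evict 1, frames {4,2}
8 -> fault, evict 4, frames {2,8}
4 -> fault, evict 2, frames {8,4}
8 -> hit
7 -> fault, evict 4, frames {8,7}
2 -> fault, evict 7, frames {8,2}
8 -> hit
7 -> fault, evict 2, frames {8,7}
2 -> fault, evict 7, frames {8,2}
8 -> hit
2 -> hit
1 -> fault, evict 2, frames {8,1}
7 -> fault, evict 1, frames {8,7}
2 -> fault, evict 7, frames {8,2}
1 -> fault, evict 2, frames {8,1}
9 -> fault, evict 1, frames {8,9}
Page faults: 16.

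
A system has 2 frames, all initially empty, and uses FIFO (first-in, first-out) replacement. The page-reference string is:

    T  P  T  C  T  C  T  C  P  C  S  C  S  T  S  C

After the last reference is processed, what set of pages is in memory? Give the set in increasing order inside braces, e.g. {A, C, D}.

{C, T}

T -> miss, frames [T]
P -> miss, frames [T, P]
T -> hit
C -> miss, evict T, frames [P, C]
T -> miss, evict P, frames [C, T]
C -> hit
T -> hit
C -> hit
P -> miss, evict C, frames [T, P]
C -> miss, evict T, frames [P, C]
S -> miss, evict P, frames [C, S]
C -> hit
S -> hit
T -> miss, evict C, frames [S, T]
S -> hit
C -> miss, evict S, frames [T, C]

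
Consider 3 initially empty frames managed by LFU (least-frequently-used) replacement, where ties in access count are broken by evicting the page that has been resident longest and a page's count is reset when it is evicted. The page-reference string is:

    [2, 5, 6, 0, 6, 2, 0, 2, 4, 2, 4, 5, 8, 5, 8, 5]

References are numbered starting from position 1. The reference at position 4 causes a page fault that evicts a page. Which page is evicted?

2

pos 1: 2 -> fault, frames (2)
pos 2: 5 -> fault, frames (2 5)
pos 3: 6 -> fault, frames (2 5 6)
pos 4: 0 -> fault, evict 2, frames (5 6 0)
At position 4, page 2 is evicted.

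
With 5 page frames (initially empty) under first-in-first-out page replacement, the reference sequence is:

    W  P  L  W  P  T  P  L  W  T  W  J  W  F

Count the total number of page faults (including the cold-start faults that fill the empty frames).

W → fault, frames [W]
P → fault, frames [W, P]
L → fault, frames [W, P, L]
W → hit
P → hit
T → fault, frames [W, P, L, T]
P → hit
L → hit
W → hit
T → hit
W → hit
J → fault, frames [W, P, L, T, J]
W → hit
F → fault, evict W, frames [P, L, T, J, F]
Page faults: 6.

6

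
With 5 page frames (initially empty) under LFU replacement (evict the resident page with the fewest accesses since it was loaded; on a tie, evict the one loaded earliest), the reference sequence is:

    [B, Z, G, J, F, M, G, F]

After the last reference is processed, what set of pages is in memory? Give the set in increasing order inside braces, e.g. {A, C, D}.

{F, G, J, M, Z}

B: fault, frames [B]
Z: fault, frames [B, Z]
G: fault, frames [B, Z, G]
J: fault, frames [B, Z, G, J]
F: fault, frames [B, Z, G, J, F]
M: fault, evict B, frames [Z, G, J, F, M]
G: hit
F: hit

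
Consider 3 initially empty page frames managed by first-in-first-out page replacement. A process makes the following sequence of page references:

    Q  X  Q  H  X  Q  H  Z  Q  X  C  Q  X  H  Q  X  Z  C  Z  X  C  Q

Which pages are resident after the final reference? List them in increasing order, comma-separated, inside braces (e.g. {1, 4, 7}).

Q -> fault, frames {Q}
X -> fault, frames {Q,X}
Q -> hit
H -> fault, frames {Q,X,H}
X -> hit
Q -> hit
H -> hit
Z -> fault, evict Q, frames {X,H,Z}
Q -> fault, evict X, frames {H,Z,Q}
X -> fault, evict H, frames {Z,Q,X}
C -> fault, evict Z, frames {Q,X,C}
Q -> hit
X -> hit
H -> fault, evict Q, frames {X,C,H}
Q -> fault, evict X, frames {C,H,Q}
X -> fault, evict C, frames {H,Q,X}
Z -> fault, evict H, frames {Q,X,Z}
C -> fault, evict Q, frames {X,Z,C}
Z -> hit
X -> hit
C -> hit
Q -> fault, evict X, frames {Z,C,Q}

{C, Q, Z}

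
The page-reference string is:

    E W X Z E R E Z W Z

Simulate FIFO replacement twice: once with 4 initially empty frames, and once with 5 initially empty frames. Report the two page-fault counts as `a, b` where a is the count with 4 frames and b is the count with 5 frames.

7, 5

4 frames: F F F F . F F . F . → 7 faults.
5 frames: F F F F . F . . . . → 5 faults.
5 < 7: adding a frame reduced faults, as is typical.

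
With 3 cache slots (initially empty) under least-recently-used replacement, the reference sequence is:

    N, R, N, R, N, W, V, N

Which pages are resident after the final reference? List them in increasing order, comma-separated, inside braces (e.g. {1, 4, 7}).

{N, V, W}

N -> miss, frames {N}
R -> miss, frames {N,R}
N -> hit
R -> hit
N -> hit
W -> miss, frames {R,N,W}
V -> miss, evict R, frames {N,W,V}
N -> hit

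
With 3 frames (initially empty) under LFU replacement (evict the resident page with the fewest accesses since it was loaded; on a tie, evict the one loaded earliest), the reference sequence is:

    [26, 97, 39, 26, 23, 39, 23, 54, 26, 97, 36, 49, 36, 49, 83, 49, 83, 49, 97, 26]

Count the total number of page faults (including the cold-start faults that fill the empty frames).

17

26: miss, frames {26}
97: miss, frames {26,97}
39: miss, frames {26,97,39}
26: hit
23: miss, evict 97, frames {26,39,23}
39: hit
23: hit
54: miss, evict 26, frames {39,23,54}
26: miss, evict 54, frames {39,23,26}
97: miss, evict 26, frames {39,23,97}
36: miss, evict 97, frames {39,23,36}
49: miss, evict 36, frames {39,23,49}
36: miss, evict 49, frames {39,23,36}
49: miss, evict 36, frames {39,23,49}
83: miss, evict 49, frames {39,23,83}
49: miss, evict 83, frames {39,23,49}
83: miss, evict 49, frames {39,23,83}
49: miss, evict 83, frames {39,23,49}
97: miss, evict 49, frames {39,23,97}
26: miss, evict 97, frames {39,23,26}
Page faults: 17.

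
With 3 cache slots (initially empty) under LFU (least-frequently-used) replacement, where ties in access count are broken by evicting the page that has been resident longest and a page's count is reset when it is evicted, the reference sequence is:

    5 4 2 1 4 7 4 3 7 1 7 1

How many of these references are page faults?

5: fault, frames {5}
4: fault, frames {5,4}
2: fault, frames {5,4,2}
1: fault, evict 5, frames {4,2,1}
4: hit
7: fault, evict 2, frames {4,1,7}
4: hit
3: fault, evict 1, frames {4,7,3}
7: hit
1: fault, evict 3, frames {4,7,1}
7: hit
1: hit
Page faults: 7.

7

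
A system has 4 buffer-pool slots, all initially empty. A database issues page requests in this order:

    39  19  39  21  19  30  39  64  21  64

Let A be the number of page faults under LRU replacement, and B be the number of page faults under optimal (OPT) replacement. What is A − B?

Under LRU: F F . F . F . F F . → 6 faults.
Under OPT: F F . F . F . F . . → 5 faults.
A − B = 6 − 5 = 1.

1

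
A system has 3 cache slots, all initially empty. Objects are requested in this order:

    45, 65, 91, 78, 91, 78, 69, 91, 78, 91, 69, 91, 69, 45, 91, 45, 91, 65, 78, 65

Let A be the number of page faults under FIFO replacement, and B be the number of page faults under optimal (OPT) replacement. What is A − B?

2

Under FIFO: F F F F . . F . . . . . . F F . . F F . → 9 faults.
Under OPT: F F F F . . F . . . . . . F . . . F . . → 7 faults.
A − B = 9 − 7 = 2.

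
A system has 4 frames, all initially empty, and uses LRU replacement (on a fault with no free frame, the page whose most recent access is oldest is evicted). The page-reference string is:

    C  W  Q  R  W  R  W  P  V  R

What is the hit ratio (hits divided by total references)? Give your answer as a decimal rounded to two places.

C: fault, frames {C}
W: fault, frames {C,W}
Q: fault, frames {C,W,Q}
R: fault, frames {C,W,Q,R}
W: hit
R: hit
W: hit
P: fault, evict C, frames {Q,R,W,P}
V: fault, evict Q, frames {R,W,P,V}
R: hit
Hits: 4 of 10 references → 4/10 = 0.4000.

0.40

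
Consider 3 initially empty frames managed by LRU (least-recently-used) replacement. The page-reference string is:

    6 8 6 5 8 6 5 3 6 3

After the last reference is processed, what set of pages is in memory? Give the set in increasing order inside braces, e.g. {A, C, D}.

{3, 5, 6}

6 → miss, frames [6]
8 → miss, frames [6, 8]
6 → hit
5 → miss, frames [8, 6, 5]
8 → hit
6 → hit
5 → hit
3 → miss, evict 8, frames [6, 5, 3]
6 → hit
3 → hit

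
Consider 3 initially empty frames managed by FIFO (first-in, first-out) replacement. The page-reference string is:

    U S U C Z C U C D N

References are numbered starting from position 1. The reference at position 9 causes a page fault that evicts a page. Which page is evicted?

pos 1: U: fault, frames {U}
pos 2: S: fault, frames {U,S}
pos 3: U: hit
pos 4: C: fault, frames {U,S,C}
pos 5: Z: fault, evict U, frames {S,C,Z}
pos 6: C: hit
pos 7: U: fault, evict S, frames {C,Z,U}
pos 8: C: hit
pos 9: D: fault, evict C, frames {Z,U,D}
At position 9, page C is evicted.

C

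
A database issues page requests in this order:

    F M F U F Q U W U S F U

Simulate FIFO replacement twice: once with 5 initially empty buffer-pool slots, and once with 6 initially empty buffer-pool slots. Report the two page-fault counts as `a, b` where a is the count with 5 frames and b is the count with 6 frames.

7, 6

5 frames: F F . F . F . F . F F . → 7 faults.
6 frames: F F . F . F . F . F . . → 6 faults.
6 < 7: adding a frame reduced faults, as is typical.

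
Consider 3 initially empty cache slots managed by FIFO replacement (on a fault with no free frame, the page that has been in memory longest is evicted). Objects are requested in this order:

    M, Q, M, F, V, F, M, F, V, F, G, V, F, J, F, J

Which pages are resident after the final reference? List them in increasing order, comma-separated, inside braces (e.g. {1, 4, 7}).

{F, G, J}

M: miss, frames (M)
Q: miss, frames (M Q)
M: hit
F: miss, frames (M Q F)
V: miss, evict M, frames (Q F V)
F: hit
M: miss, evict Q, frames (F V M)
F: hit
V: hit
F: hit
G: miss, evict F, frames (V M G)
V: hit
F: miss, evict V, frames (M G F)
J: miss, evict M, frames (G F J)
F: hit
J: hit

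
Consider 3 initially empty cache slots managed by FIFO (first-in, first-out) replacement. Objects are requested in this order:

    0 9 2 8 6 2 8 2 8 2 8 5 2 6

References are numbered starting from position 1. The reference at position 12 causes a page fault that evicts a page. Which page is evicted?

2

pos 1: 0 → miss, frames [0]
pos 2: 9 → miss, frames [0, 9]
pos 3: 2 → miss, frames [0, 9, 2]
pos 4: 8 → miss, evict 0, frames [9, 2, 8]
pos 5: 6 → miss, evict 9, frames [2, 8, 6]
pos 6: 2 → hit
pos 7: 8 → hit
pos 8: 2 → hit
pos 9: 8 → hit
pos 10: 2 → hit
pos 11: 8 → hit
pos 12: 5 → miss, evict 2, frames [8, 6, 5]
At position 12, page 2 is evicted.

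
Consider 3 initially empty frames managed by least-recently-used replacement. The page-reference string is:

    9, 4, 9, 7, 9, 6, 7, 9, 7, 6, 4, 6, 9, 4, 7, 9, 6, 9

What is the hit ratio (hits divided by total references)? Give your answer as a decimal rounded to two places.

0.56

9 -> miss, frames (9)
4 -> miss, frames (9 4)
9 -> hit
7 -> miss, frames (4 9 7)
9 -> hit
6 -> miss, evict 4, frames (7 9 6)
7 -> hit
9 -> hit
7 -> hit
6 -> hit
4 -> miss, evict 9, frames (7 6 4)
6 -> hit
9 -> miss, evict 7, frames (4 6 9)
4 -> hit
7 -> miss, evict 6, frames (9 4 7)
9 -> hit
6 -> miss, evict 4, frames (7 9 6)
9 -> hit
Hits: 10 of 18 references → 10/18 = 0.5556.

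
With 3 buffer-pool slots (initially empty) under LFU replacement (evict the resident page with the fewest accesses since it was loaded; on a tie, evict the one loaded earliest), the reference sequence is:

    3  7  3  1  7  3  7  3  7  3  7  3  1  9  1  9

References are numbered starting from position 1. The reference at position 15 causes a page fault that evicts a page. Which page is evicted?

9

pos 1: 3 → fault, frames (3)
pos 2: 7 → fault, frames (3 7)
pos 3: 3 → hit
pos 4: 1 → fault, frames (3 7 1)
pos 5: 7 → hit
pos 6: 3 → hit
pos 7: 7 → hit
pos 8: 3 → hit
pos 9: 7 → hit
pos 10: 3 → hit
pos 11: 7 → hit
pos 12: 3 → hit
pos 13: 1 → hit
pos 14: 9 → fault, evict 1, frames (3 7 9)
pos 15: 1 → fault, evict 9, frames (3 7 1)
At position 15, page 9 is evicted.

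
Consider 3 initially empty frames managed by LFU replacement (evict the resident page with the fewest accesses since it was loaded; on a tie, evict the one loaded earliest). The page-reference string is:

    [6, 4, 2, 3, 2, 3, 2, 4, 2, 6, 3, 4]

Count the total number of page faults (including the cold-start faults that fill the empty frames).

6 -> miss, frames [6]
4 -> miss, frames [6, 4]
2 -> miss, frames [6, 4, 2]
3 -> miss, evict 6, frames [4, 2, 3]
2 -> hit
3 -> hit
2 -> hit
4 -> hit
2 -> hit
6 -> miss, evict 4, frames [2, 3, 6]
3 -> hit
4 -> miss, evict 6, frames [2, 3, 4]
Page faults: 6.

6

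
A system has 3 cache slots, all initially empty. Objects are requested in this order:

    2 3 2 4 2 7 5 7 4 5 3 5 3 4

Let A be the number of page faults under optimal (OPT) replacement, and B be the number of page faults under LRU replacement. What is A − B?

-1

Under OPT: F F . F . F F . . . F . . . → 6 faults.
Under LRU: F F . F . F F . F . F . . . → 7 faults.
A − B = 6 − 7 = -1.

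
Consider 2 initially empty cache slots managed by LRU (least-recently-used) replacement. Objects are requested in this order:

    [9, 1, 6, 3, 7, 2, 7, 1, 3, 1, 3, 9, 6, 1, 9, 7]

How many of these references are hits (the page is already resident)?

3

9 -> fault, frames (9)
1 -> fault, frames (9 1)
6 -> fault, evict 9, frames (1 6)
3 -> fault, evict 1, frames (6 3)
7 -> fault, evict 6, frames (3 7)
2 -> fault, evict 3, frames (7 2)
7 -> hit
1 -> fault, evict 2, frames (7 1)
3 -> fault, evict 7, frames (1 3)
1 -> hit
3 -> hit
9 -> fault, evict 1, frames (3 9)
6 -> fault, evict 3, frames (9 6)
1 -> fault, evict 9, frames (6 1)
9 -> fault, evict 6, frames (1 9)
7 -> fault, evict 1, frames (9 7)
Hits: 3.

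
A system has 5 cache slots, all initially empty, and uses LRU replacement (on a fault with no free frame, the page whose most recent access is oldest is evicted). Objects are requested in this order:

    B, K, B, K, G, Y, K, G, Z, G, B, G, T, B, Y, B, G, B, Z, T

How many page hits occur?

13

B -> fault, frames (B)
K -> fault, frames (B K)
B -> hit
K -> hit
G -> fault, frames (B K G)
Y -> fault, frames (B K G Y)
K -> hit
G -> hit
Z -> fault, frames (B Y K G Z)
G -> hit
B -> hit
G -> hit
T -> fault, evict Y, frames (K Z B G T)
B -> hit
Y -> fault, evict K, frames (Z G T B Y)
B -> hit
G -> hit
B -> hit
Z -> hit
T -> hit
Hits: 13.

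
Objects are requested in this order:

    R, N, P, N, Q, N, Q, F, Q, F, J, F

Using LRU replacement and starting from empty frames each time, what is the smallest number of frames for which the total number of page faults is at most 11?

f=1: 12 faults
f=2: 6 faults
f=3: 6 faults
f=4: 6 faults
f=5: 6 faults
f=6: 6 faults
Smallest f with faults ≤ 11 is 2.

2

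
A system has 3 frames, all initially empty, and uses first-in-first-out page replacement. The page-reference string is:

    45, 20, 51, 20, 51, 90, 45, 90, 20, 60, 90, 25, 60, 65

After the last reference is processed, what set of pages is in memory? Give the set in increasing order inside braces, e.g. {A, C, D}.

{25, 65, 90}

45 → fault, frames {45}
20 → fault, frames {45,20}
51 → fault, frames {45,20,51}
20 → hit
51 → hit
90 → fault, evict 45, frames {20,51,90}
45 → fault, evict 20, frames {51,90,45}
90 → hit
20 → fault, evict 51, frames {90,45,20}
60 → fault, evict 90, frames {45,20,60}
90 → fault, evict 45, frames {20,60,90}
25 → fault, evict 20, frames {60,90,25}
60 → hit
65 → fault, evict 60, frames {90,25,65}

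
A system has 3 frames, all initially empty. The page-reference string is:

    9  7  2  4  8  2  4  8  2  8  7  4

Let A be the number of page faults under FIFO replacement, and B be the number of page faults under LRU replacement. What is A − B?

Under FIFO: F F F F F . . . . . F . → 6 faults.
Under LRU: F F F F F . . . . . F F → 7 faults.
A − B = 6 − 7 = -1.

-1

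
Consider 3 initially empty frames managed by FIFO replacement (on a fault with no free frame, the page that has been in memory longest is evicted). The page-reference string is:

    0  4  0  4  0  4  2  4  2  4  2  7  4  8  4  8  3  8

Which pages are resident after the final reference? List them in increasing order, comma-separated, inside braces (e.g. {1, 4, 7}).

{3, 4, 8}

0 -> miss, frames (0)
4 -> miss, frames (0 4)
0 -> hit
4 -> hit
0 -> hit
4 -> hit
2 -> miss, frames (0 4 2)
4 -> hit
2 -> hit
4 -> hit
2 -> hit
7 -> miss, evict 0, frames (4 2 7)
4 -> hit
8 -> miss, evict 4, frames (2 7 8)
4 -> miss, evict 2, frames (7 8 4)
8 -> hit
3 -> miss, evict 7, frames (8 4 3)
8 -> hit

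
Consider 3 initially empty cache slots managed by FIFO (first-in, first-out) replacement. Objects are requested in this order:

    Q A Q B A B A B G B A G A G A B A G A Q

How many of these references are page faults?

Q → miss, frames {Q}
A → miss, frames {Q,A}
Q → hit
B → miss, frames {Q,A,B}
A → hit
B → hit
A → hit
B → hit
G → miss, evict Q, frames {A,B,G}
B → hit
A → hit
G → hit
A → hit
G → hit
A → hit
B → hit
A → hit
G → hit
A → hit
Q → miss, evict A, frames {B,G,Q}
Page faults: 5.

5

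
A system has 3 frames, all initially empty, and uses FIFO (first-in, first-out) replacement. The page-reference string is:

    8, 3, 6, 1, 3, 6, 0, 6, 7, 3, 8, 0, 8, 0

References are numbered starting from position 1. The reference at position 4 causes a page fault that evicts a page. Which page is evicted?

pos 1: 8 -> fault, frames {8}
pos 2: 3 -> fault, frames {8,3}
pos 3: 6 -> fault, frames {8,3,6}
pos 4: 1 -> fault, evict 8, frames {3,6,1}
At position 4, page 8 is evicted.

8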